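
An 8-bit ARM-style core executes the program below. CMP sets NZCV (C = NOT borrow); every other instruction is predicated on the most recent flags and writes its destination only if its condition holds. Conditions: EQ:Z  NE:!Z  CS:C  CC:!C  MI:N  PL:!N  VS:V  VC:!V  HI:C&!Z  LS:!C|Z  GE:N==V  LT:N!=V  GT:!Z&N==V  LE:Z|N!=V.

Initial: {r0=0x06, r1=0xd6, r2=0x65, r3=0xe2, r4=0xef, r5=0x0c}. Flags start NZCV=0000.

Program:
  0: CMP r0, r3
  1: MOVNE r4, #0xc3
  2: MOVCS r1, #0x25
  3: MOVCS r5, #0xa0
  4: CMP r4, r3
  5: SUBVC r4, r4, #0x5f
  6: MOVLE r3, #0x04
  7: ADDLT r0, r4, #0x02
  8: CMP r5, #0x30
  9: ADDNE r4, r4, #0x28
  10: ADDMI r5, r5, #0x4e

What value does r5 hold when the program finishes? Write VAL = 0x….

VAL = 0x5a

0: ✓ CMP  NZCV=0000
1: ✓ MOVNE  r4←0xc3
2: · MOVCS
3: · MOVCS
4: ✓ CMP  NZCV=1000
5: ✓ SUBVC  r4←0x64
6: ✓ MOVLE  r3←0x04
7: ✓ ADDLT  r0←0x66
8: ✓ CMP  NZCV=1000
9: ✓ ADDNE  r4←0x8c
10: ✓ ADDMI  r5←0x5a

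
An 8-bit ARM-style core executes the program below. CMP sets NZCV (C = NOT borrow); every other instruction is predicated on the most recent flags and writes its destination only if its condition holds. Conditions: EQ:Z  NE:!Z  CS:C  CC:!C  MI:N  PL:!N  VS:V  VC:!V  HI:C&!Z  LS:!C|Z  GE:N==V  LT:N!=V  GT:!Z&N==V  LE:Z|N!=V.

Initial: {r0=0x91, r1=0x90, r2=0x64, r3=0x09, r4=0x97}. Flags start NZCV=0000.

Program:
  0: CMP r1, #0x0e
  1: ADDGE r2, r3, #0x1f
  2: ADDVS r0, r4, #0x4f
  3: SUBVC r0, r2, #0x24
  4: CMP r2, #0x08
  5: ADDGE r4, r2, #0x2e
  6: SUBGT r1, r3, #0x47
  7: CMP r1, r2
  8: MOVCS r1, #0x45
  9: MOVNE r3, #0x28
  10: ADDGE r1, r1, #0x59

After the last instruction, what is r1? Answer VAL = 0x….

VAL = 0x45

0: ✓ CMP  NZCV=1010
1: · ADDGE
2: · ADDVS
3: ✓ SUBVC  r0←0x40
4: ✓ CMP  NZCV=0010
5: ✓ ADDGE  r4←0x92
6: ✓ SUBGT  r1←0xc2
7: ✓ CMP  NZCV=0011
8: ✓ MOVCS  r1←0x45
9: ✓ MOVNE  r3←0x28
10: · ADDGE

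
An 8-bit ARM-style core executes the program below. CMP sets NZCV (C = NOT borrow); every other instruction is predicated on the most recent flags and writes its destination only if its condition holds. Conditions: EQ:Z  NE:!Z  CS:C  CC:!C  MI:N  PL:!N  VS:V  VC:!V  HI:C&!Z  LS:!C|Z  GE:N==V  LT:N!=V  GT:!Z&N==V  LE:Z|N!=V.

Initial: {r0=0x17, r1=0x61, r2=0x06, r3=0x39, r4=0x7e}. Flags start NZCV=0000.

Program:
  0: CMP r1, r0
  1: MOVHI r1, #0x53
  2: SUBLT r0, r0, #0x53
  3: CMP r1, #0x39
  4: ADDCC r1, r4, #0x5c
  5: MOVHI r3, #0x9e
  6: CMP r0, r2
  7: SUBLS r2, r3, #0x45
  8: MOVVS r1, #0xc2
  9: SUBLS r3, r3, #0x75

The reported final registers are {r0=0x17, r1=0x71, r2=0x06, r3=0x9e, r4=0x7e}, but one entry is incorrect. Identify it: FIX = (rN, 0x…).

FIX = (r1, 0x53)

[0] flags=0010 → (cmp)
[1] flags=0010 HI?T → r1=0x53
[2] flags=0010 LT?F → skip
[3] flags=0010 → (cmp)
[4] flags=0010 CC?F → skip
[5] flags=0010 HI?T → r3=0x9e
[6] flags=0010 → (cmp)
[7] flags=0010 LS?F → skip
[8] flags=0010 VS?F → skip
[9] flags=0010 LS?F → skip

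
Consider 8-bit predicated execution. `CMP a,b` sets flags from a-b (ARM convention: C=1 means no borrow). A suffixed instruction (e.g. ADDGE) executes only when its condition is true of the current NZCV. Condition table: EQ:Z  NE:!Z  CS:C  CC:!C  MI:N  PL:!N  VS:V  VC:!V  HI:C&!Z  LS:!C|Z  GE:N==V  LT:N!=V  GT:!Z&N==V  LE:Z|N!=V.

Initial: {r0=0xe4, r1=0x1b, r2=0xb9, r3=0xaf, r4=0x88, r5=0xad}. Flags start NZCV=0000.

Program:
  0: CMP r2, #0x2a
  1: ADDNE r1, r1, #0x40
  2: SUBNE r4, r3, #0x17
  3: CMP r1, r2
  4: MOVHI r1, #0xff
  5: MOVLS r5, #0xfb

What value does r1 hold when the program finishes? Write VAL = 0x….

VAL = 0x5b

[0] flags=1010 → (cmp)
[1] flags=1010 NE?T → r1=0x5b
[2] flags=1010 NE?T → r4=0x98
[3] flags=1001 → (cmp)
[4] flags=1001 HI?F → skip
[5] flags=1001 LS?T → r5=0xfb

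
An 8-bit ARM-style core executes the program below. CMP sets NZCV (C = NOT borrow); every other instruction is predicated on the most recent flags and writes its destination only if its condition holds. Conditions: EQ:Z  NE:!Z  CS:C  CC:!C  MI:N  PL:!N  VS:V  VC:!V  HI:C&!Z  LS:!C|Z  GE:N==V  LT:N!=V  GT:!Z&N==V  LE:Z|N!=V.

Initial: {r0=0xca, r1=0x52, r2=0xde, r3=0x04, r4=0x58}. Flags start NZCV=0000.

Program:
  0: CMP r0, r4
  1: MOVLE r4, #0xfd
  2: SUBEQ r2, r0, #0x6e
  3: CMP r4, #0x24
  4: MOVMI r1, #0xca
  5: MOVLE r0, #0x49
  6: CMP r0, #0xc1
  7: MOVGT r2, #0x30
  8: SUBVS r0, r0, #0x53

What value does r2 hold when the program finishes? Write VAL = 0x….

VAL = 0x30

0: ✓ CMP  NZCV=0011
1: ✓ MOVLE  r4←0xfd
2: · SUBEQ
3: ✓ CMP  NZCV=1010
4: ✓ MOVMI  r1←0xca
5: ✓ MOVLE  r0←0x49
6: ✓ CMP  NZCV=1001
7: ✓ MOVGT  r2←0x30
8: ✓ SUBVS  r0←0xf6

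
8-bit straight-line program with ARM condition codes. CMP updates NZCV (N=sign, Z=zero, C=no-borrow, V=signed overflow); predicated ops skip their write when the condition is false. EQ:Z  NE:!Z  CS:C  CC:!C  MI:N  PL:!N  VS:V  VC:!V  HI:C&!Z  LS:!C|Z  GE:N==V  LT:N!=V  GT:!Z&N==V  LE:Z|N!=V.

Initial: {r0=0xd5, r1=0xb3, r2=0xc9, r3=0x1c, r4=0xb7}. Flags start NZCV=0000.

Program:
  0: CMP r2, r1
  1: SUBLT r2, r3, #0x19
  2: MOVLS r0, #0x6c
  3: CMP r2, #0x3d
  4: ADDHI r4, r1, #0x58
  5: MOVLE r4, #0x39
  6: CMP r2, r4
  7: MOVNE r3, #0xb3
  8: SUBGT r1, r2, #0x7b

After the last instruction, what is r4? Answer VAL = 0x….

0: ✓ CMP  NZCV=0010
1: · SUBLT
2: · MOVLS
3: ✓ CMP  NZCV=1010
4: ✓ ADDHI  r4←0x0b
5: ✓ MOVLE  r4←0x39
6: ✓ CMP  NZCV=1010
7: ✓ MOVNE  r3←0xb3
8: · SUBGT

VAL = 0x39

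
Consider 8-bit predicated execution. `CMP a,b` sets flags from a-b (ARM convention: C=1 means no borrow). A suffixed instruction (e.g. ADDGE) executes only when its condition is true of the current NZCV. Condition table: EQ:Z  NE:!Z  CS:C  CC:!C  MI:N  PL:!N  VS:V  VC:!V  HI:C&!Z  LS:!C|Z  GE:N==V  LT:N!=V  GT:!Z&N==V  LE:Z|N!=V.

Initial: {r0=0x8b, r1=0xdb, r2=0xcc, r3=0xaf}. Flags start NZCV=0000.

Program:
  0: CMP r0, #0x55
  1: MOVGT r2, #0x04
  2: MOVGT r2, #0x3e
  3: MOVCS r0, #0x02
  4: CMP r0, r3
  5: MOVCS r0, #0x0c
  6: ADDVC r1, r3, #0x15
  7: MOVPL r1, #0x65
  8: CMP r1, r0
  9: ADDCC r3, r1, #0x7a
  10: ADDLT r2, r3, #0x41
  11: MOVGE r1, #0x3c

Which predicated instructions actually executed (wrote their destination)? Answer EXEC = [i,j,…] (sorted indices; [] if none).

0: ✓ CMP  NZCV=0011
1: · MOVGT
2: · MOVGT
3: ✓ MOVCS  r0←0x02
4: ✓ CMP  NZCV=0000
5: · MOVCS
6: ✓ ADDVC  r1←0xc4
7: ✓ MOVPL  r1←0x65
8: ✓ CMP  NZCV=0010
9: · ADDCC
10: · ADDLT
11: ✓ MOVGE  r1←0x3c

EXEC = [3,6,7,11]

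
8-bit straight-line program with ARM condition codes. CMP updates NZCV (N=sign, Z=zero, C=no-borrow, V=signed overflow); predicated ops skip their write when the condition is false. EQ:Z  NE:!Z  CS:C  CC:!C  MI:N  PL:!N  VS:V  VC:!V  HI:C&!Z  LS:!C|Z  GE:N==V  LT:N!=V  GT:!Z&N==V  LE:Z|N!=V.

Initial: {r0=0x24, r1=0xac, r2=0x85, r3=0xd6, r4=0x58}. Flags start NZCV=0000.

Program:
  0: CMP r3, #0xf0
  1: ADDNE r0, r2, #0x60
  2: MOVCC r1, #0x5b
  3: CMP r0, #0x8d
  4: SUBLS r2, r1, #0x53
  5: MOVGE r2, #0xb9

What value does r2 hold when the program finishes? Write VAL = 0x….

0: ✓ CMP  NZCV=1000
1: ✓ ADDNE  r0←0xe5
2: ✓ MOVCC  r1←0x5b
3: ✓ CMP  NZCV=0010
4: · SUBLS
5: ✓ MOVGE  r2←0xb9

VAL = 0xb9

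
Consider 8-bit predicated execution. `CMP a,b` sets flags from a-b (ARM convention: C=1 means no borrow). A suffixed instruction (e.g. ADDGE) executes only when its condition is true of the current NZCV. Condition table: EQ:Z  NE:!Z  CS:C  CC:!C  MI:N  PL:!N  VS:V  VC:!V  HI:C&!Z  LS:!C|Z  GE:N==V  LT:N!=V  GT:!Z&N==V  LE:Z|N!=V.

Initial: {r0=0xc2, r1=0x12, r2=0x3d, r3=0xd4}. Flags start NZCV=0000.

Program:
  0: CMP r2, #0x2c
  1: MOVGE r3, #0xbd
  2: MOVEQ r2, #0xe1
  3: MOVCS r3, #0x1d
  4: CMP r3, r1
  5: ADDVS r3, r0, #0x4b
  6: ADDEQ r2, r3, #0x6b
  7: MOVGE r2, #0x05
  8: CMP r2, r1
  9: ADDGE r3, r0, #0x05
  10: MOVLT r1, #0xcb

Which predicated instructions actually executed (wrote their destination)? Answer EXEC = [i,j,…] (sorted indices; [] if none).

EXEC = [1,3,7,10]

0: ✓ CMP  NZCV=0010
1: ✓ MOVGE  r3←0xbd
2: · MOVEQ
3: ✓ MOVCS  r3←0x1d
4: ✓ CMP  NZCV=0010
5: · ADDVS
6: · ADDEQ
7: ✓ MOVGE  r2←0x05
8: ✓ CMP  NZCV=1000
9: · ADDGE
10: ✓ MOVLT  r1←0xcb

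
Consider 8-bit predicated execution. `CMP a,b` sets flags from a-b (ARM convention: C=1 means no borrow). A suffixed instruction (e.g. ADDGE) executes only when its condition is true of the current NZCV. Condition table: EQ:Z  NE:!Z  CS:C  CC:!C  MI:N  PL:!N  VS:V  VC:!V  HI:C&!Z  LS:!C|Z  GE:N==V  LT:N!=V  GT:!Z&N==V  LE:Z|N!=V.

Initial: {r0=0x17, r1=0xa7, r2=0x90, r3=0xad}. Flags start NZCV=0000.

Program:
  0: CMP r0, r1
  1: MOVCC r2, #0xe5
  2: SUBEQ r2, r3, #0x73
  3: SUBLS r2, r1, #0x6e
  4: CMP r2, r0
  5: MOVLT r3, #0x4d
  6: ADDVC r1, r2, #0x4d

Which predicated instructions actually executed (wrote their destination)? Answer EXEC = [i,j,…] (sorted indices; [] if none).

[0] flags=0000 → (cmp)
[1] flags=0000 CC?T → r2=0xe5
[2] flags=0000 EQ?F → skip
[3] flags=0000 LS?T → r2=0x39
[4] flags=0010 → (cmp)
[5] flags=0010 LT?F → skip
[6] flags=0010 VC?T → r1=0x86

EXEC = [1,3,6]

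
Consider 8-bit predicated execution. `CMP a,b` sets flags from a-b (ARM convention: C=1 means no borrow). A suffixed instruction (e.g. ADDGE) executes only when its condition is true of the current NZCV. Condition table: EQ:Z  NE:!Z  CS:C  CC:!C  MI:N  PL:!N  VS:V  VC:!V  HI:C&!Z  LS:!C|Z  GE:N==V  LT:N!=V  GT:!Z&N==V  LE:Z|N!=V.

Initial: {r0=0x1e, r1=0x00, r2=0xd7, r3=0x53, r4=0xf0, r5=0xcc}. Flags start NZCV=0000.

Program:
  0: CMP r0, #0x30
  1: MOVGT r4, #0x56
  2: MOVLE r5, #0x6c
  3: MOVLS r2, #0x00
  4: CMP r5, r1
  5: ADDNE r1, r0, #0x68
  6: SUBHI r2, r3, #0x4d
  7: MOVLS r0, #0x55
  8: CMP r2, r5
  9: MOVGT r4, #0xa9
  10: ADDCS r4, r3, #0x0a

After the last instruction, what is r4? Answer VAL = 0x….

VAL = 0xf0

0: ✓ CMP  NZCV=1000
1: · MOVGT
2: ✓ MOVLE  r5←0x6c
3: ✓ MOVLS  r2←0x00
4: ✓ CMP  NZCV=0010
5: ✓ ADDNE  r1←0x86
6: ✓ SUBHI  r2←0x06
7: · MOVLS
8: ✓ CMP  NZCV=1000
9: · MOVGT
10: · ADDCS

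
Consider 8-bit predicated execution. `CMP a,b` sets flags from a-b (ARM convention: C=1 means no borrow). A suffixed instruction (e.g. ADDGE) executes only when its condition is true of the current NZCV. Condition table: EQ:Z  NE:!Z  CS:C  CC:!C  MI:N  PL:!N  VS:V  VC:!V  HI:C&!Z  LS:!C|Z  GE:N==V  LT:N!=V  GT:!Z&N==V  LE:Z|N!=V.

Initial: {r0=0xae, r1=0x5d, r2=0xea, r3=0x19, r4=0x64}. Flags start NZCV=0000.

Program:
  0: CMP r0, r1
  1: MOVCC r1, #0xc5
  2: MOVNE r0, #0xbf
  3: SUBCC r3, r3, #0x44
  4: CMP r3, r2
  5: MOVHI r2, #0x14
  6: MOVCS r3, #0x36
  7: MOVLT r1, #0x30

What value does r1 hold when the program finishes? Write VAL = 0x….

0: ✓ CMP  NZCV=0011
1: · MOVCC
2: ✓ MOVNE  r0←0xbf
3: · SUBCC
4: ✓ CMP  NZCV=0000
5: · MOVHI
6: · MOVCS
7: · MOVLT

VAL = 0x5d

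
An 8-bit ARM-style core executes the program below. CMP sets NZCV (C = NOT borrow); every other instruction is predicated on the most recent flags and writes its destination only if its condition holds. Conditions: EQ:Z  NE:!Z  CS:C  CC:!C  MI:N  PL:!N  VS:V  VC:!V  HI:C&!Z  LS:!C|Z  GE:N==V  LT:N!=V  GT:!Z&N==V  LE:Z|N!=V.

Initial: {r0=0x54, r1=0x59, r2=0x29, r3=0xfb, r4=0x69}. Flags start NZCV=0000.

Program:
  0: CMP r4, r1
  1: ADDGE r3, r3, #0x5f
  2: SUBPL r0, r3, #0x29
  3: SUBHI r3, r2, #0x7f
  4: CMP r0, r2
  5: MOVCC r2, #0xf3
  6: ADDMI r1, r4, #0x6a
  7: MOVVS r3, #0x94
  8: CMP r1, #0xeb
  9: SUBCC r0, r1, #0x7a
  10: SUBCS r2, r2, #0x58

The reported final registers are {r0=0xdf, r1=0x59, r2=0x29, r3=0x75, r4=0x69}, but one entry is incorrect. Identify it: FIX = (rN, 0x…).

[0] flags=0010 → (cmp)
[1] flags=0010 GE?T → r3=0x5a
[2] flags=0010 PL?T → r0=0x31
[3] flags=0010 HI?T → r3=0xaa
[4] flags=0010 → (cmp)
[5] flags=0010 CC?F → skip
[6] flags=0010 MI?F → skip
[7] flags=0010 VS?F → skip
[8] flags=0000 → (cmp)
[9] flags=0000 CC?T → r0=0xdf
[10] flags=0000 CS?F → skip

FIX = (r3, 0xaa)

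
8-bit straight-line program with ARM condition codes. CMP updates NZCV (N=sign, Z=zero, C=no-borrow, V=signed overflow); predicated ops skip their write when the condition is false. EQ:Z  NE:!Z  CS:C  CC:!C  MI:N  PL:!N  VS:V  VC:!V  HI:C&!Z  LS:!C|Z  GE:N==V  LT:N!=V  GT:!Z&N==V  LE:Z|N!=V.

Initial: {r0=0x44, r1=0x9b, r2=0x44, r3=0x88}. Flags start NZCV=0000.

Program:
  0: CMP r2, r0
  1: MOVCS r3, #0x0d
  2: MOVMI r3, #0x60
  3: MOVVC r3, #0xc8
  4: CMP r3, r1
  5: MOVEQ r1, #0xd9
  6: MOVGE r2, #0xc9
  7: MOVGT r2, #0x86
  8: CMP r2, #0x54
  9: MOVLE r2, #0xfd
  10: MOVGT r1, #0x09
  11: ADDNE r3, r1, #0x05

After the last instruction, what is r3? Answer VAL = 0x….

0: ✓ CMP  NZCV=0110
1: ✓ MOVCS  r3←0x0d
2: · MOVMI
3: ✓ MOVVC  r3←0xc8
4: ✓ CMP  NZCV=0010
5: · MOVEQ
6: ✓ MOVGE  r2←0xc9
7: ✓ MOVGT  r2←0x86
8: ✓ CMP  NZCV=0011
9: ✓ MOVLE  r2←0xfd
10: · MOVGT
11: ✓ ADDNE  r3←0xa0

VAL = 0xa0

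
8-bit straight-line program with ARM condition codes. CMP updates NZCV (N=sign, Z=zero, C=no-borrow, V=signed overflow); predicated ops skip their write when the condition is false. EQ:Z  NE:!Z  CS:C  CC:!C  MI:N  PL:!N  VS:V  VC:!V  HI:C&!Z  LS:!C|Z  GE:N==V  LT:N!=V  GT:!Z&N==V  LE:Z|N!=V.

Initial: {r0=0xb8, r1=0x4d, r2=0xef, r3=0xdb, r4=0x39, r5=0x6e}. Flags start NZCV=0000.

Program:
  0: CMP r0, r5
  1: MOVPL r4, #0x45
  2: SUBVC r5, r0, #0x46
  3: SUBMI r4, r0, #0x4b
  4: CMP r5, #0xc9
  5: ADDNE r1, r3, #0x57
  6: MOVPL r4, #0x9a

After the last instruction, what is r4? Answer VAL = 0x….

0: ✓ CMP  NZCV=0011
1: ✓ MOVPL  r4←0x45
2: · SUBVC
3: · SUBMI
4: ✓ CMP  NZCV=1001
5: ✓ ADDNE  r1←0x32
6: · MOVPL

VAL = 0x45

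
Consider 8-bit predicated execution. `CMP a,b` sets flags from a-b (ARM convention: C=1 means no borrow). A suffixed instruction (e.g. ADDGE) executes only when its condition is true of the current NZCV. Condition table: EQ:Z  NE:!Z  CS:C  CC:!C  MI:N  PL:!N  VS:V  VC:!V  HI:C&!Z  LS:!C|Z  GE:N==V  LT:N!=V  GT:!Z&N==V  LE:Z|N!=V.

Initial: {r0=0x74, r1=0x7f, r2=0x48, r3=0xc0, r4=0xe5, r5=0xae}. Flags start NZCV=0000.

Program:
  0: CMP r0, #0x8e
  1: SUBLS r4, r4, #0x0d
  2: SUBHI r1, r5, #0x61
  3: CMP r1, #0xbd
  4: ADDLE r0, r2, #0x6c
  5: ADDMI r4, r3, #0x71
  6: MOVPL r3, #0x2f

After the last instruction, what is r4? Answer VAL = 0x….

VAL = 0x31

[0] flags=1001 → (cmp)
[1] flags=1001 LS?T → r4=0xd8
[2] flags=1001 HI?F → skip
[3] flags=1001 → (cmp)
[4] flags=1001 LE?F → skip
[5] flags=1001 MI?T → r4=0x31
[6] flags=1001 PL?F → skip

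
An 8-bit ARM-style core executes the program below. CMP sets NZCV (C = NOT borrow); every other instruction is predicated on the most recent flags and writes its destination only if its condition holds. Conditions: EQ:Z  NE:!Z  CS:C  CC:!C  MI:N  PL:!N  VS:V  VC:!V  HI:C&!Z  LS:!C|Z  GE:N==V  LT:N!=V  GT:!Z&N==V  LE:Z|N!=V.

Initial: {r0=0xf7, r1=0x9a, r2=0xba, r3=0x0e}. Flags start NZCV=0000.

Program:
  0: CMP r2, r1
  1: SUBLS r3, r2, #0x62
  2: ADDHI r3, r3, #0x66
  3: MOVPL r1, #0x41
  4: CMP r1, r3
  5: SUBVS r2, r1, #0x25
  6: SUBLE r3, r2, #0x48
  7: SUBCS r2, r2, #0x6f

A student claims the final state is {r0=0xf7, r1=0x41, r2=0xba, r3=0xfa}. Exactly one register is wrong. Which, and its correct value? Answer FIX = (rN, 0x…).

[0] flags=0010 → (cmp)
[1] flags=0010 LS?F → skip
[2] flags=0010 HI?T → r3=0x74
[3] flags=0010 PL?T → r1=0x41
[4] flags=1000 → (cmp)
[5] flags=1000 VS?F → skip
[6] flags=1000 LE?T → r3=0x72
[7] flags=1000 CS?F → skip

FIX = (r3, 0x72)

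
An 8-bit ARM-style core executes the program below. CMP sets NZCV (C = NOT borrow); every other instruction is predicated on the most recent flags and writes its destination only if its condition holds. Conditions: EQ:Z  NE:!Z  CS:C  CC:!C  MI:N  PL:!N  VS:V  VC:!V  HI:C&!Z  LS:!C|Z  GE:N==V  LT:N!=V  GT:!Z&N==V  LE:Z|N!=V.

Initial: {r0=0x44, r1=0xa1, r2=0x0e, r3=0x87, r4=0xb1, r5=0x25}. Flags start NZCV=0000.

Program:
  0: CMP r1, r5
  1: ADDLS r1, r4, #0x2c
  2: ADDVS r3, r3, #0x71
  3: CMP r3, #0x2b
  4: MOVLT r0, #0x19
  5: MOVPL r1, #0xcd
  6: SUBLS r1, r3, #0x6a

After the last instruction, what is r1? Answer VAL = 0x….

VAL = 0xa1

[0] flags=0011 → (cmp)
[1] flags=0011 LS?F → skip
[2] flags=0011 VS?T → r3=0xf8
[3] flags=1010 → (cmp)
[4] flags=1010 LT?T → r0=0x19
[5] flags=1010 PL?F → skip
[6] flags=1010 LS?F → skip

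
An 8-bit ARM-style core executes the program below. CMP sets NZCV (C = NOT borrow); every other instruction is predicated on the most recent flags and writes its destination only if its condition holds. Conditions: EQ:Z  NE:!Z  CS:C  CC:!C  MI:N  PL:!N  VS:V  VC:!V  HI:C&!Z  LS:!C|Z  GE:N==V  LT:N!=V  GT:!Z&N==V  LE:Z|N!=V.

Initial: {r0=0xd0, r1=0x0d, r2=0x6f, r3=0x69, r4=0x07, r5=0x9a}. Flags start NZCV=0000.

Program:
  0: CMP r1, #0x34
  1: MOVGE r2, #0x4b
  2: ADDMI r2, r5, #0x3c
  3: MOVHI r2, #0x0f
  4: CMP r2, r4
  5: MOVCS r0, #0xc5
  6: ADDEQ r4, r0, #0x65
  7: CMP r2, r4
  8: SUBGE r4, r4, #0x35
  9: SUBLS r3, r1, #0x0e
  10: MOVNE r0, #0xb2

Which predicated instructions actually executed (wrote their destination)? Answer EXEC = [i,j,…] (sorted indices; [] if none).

[0] flags=1000 → (cmp)
[1] flags=1000 GE?F → skip
[2] flags=1000 MI?T → r2=0xd6
[3] flags=1000 HI?F → skip
[4] flags=1010 → (cmp)
[5] flags=1010 CS?T → r0=0xc5
[6] flags=1010 EQ?F → skip
[7] flags=1010 → (cmp)
[8] flags=1010 GE?F → skip
[9] flags=1010 LS?F → skip
[10] flags=1010 NE?T → r0=0xb2

EXEC = [2,5,10]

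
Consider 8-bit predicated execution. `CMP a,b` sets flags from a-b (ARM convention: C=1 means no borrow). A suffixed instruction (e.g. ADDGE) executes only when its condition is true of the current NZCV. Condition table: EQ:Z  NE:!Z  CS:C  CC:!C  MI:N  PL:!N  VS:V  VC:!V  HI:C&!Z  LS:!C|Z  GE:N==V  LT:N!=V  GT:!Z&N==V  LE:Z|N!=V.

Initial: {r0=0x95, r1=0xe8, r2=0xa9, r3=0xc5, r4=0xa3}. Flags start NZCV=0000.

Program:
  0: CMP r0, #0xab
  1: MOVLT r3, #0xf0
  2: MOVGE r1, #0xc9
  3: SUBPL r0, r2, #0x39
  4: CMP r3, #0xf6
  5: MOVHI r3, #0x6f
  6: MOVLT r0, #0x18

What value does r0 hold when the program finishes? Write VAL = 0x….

VAL = 0x18

[0] flags=1000 → (cmp)
[1] flags=1000 LT?T → r3=0xf0
[2] flags=1000 GE?F → skip
[3] flags=1000 PL?F → skip
[4] flags=1000 → (cmp)
[5] flags=1000 HI?F → skip
[6] flags=1000 LT?T → r0=0x18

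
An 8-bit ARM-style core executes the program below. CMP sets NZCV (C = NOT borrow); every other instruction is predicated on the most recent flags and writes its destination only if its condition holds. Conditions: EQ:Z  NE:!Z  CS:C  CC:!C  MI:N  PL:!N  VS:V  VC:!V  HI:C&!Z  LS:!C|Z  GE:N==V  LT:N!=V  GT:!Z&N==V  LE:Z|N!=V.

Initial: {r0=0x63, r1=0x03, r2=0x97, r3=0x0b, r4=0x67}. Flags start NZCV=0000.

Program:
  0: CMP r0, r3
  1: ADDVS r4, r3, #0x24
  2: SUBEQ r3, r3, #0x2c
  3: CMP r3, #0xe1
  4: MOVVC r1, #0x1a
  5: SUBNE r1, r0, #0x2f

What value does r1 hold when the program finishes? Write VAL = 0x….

0: ✓ CMP  NZCV=0010
1: · ADDVS
2: · SUBEQ
3: ✓ CMP  NZCV=0000
4: ✓ MOVVC  r1←0x1a
5: ✓ SUBNE  r1←0x34

VAL = 0x34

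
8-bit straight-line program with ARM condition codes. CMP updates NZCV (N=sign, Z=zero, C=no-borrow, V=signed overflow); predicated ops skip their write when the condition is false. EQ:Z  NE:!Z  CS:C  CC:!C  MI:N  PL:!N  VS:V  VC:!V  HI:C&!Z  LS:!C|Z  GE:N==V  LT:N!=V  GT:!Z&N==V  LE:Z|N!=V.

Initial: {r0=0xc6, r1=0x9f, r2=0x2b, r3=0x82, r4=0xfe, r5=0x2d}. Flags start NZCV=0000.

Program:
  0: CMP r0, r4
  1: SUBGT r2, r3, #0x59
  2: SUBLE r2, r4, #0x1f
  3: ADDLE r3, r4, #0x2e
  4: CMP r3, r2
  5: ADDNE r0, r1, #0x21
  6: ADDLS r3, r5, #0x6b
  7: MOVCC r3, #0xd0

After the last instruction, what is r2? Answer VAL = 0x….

VAL = 0xdf

[0] flags=1000 → (cmp)
[1] flags=1000 GT?F → skip
[2] flags=1000 LE?T → r2=0xdf
[3] flags=1000 LE?T → r3=0x2c
[4] flags=0000 → (cmp)
[5] flags=0000 NE?T → r0=0xc0
[6] flags=0000 LS?T → r3=0x98
[7] flags=0000 CC?T → r3=0xd0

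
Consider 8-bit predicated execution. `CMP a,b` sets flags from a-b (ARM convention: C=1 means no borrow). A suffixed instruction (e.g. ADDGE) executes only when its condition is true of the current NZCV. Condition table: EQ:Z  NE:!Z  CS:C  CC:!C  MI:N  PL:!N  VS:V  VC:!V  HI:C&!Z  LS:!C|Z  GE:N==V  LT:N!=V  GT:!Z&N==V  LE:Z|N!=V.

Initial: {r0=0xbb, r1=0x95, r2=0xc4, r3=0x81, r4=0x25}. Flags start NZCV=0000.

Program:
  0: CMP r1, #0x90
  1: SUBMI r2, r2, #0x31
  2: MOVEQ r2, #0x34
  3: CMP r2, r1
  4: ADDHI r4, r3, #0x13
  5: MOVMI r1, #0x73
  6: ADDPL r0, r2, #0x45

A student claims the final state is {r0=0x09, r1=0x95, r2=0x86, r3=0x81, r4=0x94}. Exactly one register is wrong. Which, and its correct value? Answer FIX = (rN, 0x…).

0: ✓ CMP  NZCV=0010
1: · SUBMI
2: · MOVEQ
3: ✓ CMP  NZCV=0010
4: ✓ ADDHI  r4←0x94
5: · MOVMI
6: ✓ ADDPL  r0←0x09

FIX = (r2, 0xc4)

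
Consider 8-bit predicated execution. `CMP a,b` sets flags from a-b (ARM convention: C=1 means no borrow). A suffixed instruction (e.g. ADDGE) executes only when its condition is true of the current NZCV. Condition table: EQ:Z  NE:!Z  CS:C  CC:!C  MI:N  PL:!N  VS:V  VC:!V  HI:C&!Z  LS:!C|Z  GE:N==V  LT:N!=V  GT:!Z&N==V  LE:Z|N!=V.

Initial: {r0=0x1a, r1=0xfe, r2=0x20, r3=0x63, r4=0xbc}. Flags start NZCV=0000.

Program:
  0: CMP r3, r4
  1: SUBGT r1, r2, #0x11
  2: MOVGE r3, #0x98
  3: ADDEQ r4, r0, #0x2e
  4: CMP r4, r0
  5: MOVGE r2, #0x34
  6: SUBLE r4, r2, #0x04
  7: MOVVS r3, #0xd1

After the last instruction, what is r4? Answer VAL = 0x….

[0] flags=1001 → (cmp)
[1] flags=1001 GT?T → r1=0x0f
[2] flags=1001 GE?T → r3=0x98
[3] flags=1001 EQ?F → skip
[4] flags=1010 → (cmp)
[5] flags=1010 GE?F → skip
[6] flags=1010 LE?T → r4=0x1c
[7] flags=1010 VS?F → skip

VAL = 0x1c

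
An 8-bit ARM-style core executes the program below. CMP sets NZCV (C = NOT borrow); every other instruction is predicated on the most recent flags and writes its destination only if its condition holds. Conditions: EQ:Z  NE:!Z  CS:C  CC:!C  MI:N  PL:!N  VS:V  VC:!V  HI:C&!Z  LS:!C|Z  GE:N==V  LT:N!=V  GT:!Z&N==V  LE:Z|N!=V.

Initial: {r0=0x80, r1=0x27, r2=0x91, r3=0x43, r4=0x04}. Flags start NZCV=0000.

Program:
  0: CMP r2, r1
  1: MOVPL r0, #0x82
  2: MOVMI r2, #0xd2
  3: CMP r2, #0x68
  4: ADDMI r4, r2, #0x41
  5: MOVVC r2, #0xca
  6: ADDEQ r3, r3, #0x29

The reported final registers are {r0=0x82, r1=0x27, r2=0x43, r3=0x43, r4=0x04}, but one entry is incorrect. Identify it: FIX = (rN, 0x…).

[0] flags=0011 → (cmp)
[1] flags=0011 PL?T → r0=0x82
[2] flags=0011 MI?F → skip
[3] flags=0011 → (cmp)
[4] flags=0011 MI?F → skip
[5] flags=0011 VC?F → skip
[6] flags=0011 EQ?F → skip

FIX = (r2, 0x91)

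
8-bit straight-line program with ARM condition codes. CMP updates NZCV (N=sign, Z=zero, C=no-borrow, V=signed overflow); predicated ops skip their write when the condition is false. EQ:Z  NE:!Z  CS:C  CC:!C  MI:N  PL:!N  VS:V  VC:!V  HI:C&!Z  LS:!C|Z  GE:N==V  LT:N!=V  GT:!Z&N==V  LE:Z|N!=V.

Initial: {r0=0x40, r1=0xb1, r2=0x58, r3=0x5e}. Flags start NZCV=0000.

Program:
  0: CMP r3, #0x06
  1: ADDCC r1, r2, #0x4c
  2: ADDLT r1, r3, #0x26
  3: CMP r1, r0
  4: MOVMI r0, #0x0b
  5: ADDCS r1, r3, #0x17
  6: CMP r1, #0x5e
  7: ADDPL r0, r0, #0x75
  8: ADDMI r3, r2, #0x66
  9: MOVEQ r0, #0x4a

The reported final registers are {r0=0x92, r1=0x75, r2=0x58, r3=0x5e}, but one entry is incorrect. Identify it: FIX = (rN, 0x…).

FIX = (r0, 0xb5)

[0] flags=0010 → (cmp)
[1] flags=0010 CC?F → skip
[2] flags=0010 LT?F → skip
[3] flags=0011 → (cmp)
[4] flags=0011 MI?F → skip
[5] flags=0011 CS?T → r1=0x75
[6] flags=0010 → (cmp)
[7] flags=0010 PL?T → r0=0xb5
[8] flags=0010 MI?F → skip
[9] flags=0010 EQ?F → skip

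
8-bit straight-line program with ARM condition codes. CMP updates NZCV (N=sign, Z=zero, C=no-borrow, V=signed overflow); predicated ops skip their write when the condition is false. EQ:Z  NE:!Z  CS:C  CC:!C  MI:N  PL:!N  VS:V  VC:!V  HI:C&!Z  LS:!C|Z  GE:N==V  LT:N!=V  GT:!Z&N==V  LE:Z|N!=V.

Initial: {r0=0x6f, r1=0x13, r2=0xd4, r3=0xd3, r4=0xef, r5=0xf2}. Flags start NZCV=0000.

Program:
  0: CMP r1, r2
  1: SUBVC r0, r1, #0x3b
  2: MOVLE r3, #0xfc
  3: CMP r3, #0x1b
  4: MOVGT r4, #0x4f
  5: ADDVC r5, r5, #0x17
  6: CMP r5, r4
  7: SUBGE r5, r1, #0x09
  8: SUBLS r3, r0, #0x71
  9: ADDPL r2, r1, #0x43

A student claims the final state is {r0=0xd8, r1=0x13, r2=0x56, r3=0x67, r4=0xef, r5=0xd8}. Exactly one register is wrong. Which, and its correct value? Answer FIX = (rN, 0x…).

[0] flags=0000 → (cmp)
[1] flags=0000 VC?T → r0=0xd8
[2] flags=0000 LE?F → skip
[3] flags=1010 → (cmp)
[4] flags=1010 GT?F → skip
[5] flags=1010 VC?T → r5=0x09
[6] flags=0000 → (cmp)
[7] flags=0000 GE?T → r5=0x0a
[8] flags=0000 LS?T → r3=0x67
[9] flags=0000 PL?T → r2=0x56

FIX = (r5, 0x0a)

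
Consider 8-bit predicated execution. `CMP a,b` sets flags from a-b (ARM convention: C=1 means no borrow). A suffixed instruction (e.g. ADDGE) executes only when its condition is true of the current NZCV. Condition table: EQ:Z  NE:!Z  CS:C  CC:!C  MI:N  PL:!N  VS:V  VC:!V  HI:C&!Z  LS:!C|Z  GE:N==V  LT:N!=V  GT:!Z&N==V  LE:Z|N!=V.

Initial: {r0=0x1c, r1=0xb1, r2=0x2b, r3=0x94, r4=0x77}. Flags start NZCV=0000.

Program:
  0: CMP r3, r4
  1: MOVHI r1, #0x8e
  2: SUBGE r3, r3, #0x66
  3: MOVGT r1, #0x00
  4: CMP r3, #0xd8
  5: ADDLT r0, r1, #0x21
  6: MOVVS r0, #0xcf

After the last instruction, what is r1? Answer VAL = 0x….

VAL = 0x8e

0: ✓ CMP  NZCV=0011
1: ✓ MOVHI  r1←0x8e
2: · SUBGE
3: · MOVGT
4: ✓ CMP  NZCV=1000
5: ✓ ADDLT  r0←0xaf
6: · MOVVS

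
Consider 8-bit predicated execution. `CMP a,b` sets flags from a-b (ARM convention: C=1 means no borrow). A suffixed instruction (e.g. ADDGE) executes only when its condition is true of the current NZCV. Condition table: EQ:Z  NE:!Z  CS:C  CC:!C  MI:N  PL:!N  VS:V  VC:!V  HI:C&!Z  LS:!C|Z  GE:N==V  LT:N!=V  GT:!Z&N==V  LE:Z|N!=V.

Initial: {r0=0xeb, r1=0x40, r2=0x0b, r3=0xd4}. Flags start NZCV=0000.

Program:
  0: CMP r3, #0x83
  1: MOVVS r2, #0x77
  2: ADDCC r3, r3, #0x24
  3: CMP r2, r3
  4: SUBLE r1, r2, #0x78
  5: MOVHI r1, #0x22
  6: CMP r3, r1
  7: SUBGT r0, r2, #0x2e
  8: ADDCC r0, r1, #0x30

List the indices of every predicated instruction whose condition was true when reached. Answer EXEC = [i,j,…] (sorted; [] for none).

EXEC = []

0: ✓ CMP  NZCV=0010
1: · MOVVS
2: · ADDCC
3: ✓ CMP  NZCV=0000
4: · SUBLE
5: · MOVHI
6: ✓ CMP  NZCV=1010
7: · SUBGT
8: · ADDCC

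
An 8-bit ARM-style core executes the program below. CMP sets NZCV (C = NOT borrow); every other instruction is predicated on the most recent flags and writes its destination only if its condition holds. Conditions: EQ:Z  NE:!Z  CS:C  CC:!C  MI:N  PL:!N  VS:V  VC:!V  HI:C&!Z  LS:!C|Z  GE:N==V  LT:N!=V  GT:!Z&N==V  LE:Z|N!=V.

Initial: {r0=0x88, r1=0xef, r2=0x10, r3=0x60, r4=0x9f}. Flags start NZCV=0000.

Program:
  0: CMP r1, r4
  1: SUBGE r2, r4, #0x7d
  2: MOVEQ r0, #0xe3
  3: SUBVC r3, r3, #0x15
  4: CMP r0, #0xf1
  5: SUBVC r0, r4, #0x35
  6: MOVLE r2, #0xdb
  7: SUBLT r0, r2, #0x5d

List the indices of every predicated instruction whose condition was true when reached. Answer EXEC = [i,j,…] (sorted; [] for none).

0: ✓ CMP  NZCV=0010
1: ✓ SUBGE  r2←0x22
2: · MOVEQ
3: ✓ SUBVC  r3←0x4b
4: ✓ CMP  NZCV=1000
5: ✓ SUBVC  r0←0x6a
6: ✓ MOVLE  r2←0xdb
7: ✓ SUBLT  r0←0x7e

EXEC = [1,3,5,6,7]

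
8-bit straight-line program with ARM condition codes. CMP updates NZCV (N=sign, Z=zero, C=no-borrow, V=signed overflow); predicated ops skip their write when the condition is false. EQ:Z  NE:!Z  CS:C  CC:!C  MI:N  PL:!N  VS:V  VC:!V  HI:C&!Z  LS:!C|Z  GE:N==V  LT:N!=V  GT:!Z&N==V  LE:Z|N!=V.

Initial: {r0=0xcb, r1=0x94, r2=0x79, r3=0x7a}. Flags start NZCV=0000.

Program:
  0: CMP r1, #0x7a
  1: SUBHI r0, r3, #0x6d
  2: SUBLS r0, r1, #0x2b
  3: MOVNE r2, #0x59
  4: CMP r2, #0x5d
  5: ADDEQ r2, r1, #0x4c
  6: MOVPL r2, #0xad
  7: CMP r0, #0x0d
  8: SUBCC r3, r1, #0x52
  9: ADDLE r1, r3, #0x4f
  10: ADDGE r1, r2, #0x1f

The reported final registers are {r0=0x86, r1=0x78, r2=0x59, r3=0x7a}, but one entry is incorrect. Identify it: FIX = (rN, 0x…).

FIX = (r0, 0x0d)

[0] flags=0011 → (cmp)
[1] flags=0011 HI?T → r0=0x0d
[2] flags=0011 LS?F → skip
[3] flags=0011 NE?T → r2=0x59
[4] flags=1000 → (cmp)
[5] flags=1000 EQ?F → skip
[6] flags=1000 PL?F → skip
[7] flags=0110 → (cmp)
[8] flags=0110 CC?F → skip
[9] flags=0110 LE?T → r1=0xc9
[10] flags=0110 GE?T → r1=0x78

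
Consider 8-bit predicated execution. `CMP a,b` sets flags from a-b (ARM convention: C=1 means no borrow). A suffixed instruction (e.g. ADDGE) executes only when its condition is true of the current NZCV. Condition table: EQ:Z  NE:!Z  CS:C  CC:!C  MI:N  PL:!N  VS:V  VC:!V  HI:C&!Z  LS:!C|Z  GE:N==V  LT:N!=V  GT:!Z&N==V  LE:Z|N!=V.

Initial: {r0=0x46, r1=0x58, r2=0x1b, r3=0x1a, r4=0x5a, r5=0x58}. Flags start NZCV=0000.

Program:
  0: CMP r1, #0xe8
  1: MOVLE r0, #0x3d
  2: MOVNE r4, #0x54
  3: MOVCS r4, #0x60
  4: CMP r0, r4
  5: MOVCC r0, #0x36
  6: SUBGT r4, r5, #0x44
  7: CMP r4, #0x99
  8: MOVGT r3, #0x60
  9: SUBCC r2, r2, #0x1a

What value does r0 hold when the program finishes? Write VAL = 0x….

[0] flags=0000 → (cmp)
[1] flags=0000 LE?F → skip
[2] flags=0000 NE?T → r4=0x54
[3] flags=0000 CS?F → skip
[4] flags=1000 → (cmp)
[5] flags=1000 CC?T → r0=0x36
[6] flags=1000 GT?F → skip
[7] flags=1001 → (cmp)
[8] flags=1001 GT?T → r3=0x60
[9] flags=1001 CC?T → r2=0x01

VAL = 0x36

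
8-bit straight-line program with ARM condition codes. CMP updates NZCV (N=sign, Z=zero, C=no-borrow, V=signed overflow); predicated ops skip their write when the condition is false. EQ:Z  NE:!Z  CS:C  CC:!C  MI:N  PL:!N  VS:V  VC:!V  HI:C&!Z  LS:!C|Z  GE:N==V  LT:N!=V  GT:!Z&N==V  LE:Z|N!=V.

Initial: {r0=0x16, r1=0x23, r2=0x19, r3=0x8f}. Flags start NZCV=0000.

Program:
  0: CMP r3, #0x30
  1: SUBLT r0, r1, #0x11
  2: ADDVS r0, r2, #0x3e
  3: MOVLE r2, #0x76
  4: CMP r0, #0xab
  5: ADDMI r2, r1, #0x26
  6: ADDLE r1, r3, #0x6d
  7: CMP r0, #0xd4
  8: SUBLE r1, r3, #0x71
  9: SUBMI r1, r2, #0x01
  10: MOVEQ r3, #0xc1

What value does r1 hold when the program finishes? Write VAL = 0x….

VAL = 0x48

[0] flags=0011 → (cmp)
[1] flags=0011 LT?T → r0=0x12
[2] flags=0011 VS?T → r0=0x57
[3] flags=0011 LE?T → r2=0x76
[4] flags=1001 → (cmp)
[5] flags=1001 MI?T → r2=0x49
[6] flags=1001 LE?F → skip
[7] flags=1001 → (cmp)
[8] flags=1001 LE?F → skip
[9] flags=1001 MI?T → r1=0x48
[10] flags=1001 EQ?F → skip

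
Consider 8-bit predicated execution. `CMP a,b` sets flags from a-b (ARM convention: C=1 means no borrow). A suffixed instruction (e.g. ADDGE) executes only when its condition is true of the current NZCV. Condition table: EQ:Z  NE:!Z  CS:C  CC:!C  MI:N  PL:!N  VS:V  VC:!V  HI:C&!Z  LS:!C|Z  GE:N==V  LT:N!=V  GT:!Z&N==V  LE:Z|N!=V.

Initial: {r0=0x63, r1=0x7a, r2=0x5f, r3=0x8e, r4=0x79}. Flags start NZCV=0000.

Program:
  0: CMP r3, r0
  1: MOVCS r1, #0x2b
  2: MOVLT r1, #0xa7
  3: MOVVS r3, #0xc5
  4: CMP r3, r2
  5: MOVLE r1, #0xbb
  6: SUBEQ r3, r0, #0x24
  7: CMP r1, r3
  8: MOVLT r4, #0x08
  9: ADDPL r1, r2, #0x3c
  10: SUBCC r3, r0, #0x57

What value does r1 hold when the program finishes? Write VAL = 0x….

[0] flags=0011 → (cmp)
[1] flags=0011 CS?T → r1=0x2b
[2] flags=0011 LT?T → r1=0xa7
[3] flags=0011 VS?T → r3=0xc5
[4] flags=0011 → (cmp)
[5] flags=0011 LE?T → r1=0xbb
[6] flags=0011 EQ?F → skip
[7] flags=1000 → (cmp)
[8] flags=1000 LT?T → r4=0x08
[9] flags=1000 PL?F → skip
[10] flags=1000 CC?T → r3=0x0c

VAL = 0xbb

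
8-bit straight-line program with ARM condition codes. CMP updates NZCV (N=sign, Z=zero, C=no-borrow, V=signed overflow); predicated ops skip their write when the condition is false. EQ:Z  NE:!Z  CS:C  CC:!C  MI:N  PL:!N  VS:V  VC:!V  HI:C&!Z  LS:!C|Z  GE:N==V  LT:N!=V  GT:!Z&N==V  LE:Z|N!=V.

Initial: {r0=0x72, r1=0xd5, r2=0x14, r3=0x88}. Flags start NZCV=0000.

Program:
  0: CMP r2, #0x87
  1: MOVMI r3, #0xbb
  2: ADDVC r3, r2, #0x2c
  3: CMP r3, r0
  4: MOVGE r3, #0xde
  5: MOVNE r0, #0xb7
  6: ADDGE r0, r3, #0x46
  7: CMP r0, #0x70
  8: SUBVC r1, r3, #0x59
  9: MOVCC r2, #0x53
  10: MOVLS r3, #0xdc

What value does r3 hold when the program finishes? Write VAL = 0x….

VAL = 0xbb

[0] flags=1001 → (cmp)
[1] flags=1001 MI?T → r3=0xbb
[2] flags=1001 VC?F → skip
[3] flags=0011 → (cmp)
[4] flags=0011 GE?F → skip
[5] flags=0011 NE?T → r0=0xb7
[6] flags=0011 GE?F → skip
[7] flags=0011 → (cmp)
[8] flags=0011 VC?F → skip
[9] flags=0011 CC?F → skip
[10] flags=0011 LS?F → skip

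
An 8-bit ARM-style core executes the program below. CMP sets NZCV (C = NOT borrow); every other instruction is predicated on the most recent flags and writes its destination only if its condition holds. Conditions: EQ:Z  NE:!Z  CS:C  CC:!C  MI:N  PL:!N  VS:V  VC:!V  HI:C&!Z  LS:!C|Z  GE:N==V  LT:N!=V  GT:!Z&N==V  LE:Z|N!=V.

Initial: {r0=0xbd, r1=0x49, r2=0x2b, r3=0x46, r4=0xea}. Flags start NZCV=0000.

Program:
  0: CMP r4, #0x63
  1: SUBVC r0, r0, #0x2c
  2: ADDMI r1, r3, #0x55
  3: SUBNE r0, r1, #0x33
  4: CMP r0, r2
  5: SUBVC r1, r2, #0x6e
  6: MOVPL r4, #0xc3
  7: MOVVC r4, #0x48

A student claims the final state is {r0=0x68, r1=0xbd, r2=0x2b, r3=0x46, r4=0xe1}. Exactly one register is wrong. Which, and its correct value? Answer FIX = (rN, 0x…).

FIX = (r4, 0x48)

[0] flags=1010 → (cmp)
[1] flags=1010 VC?T → r0=0x91
[2] flags=1010 MI?T → r1=0x9b
[3] flags=1010 NE?T → r0=0x68
[4] flags=0010 → (cmp)
[5] flags=0010 VC?T → r1=0xbd
[6] flags=0010 PL?T → r4=0xc3
[7] flags=0010 VC?T → r4=0x48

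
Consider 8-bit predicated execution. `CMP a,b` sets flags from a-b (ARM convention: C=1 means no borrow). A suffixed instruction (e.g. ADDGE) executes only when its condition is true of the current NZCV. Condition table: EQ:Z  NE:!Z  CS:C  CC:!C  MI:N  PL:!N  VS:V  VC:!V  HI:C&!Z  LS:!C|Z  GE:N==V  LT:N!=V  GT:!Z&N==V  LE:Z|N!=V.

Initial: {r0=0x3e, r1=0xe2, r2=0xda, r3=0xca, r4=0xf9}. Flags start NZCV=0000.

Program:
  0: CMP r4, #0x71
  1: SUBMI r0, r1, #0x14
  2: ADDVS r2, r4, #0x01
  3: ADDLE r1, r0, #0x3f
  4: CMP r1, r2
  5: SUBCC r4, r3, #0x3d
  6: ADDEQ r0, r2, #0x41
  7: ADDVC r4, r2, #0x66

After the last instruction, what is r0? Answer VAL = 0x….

VAL = 0xce

[0] flags=1010 → (cmp)
[1] flags=1010 MI?T → r0=0xce
[2] flags=1010 VS?F → skip
[3] flags=1010 LE?T → r1=0x0d
[4] flags=0000 → (cmp)
[5] flags=0000 CC?T → r4=0x8d
[6] flags=0000 EQ?F → skip
[7] flags=0000 VC?T → r4=0x40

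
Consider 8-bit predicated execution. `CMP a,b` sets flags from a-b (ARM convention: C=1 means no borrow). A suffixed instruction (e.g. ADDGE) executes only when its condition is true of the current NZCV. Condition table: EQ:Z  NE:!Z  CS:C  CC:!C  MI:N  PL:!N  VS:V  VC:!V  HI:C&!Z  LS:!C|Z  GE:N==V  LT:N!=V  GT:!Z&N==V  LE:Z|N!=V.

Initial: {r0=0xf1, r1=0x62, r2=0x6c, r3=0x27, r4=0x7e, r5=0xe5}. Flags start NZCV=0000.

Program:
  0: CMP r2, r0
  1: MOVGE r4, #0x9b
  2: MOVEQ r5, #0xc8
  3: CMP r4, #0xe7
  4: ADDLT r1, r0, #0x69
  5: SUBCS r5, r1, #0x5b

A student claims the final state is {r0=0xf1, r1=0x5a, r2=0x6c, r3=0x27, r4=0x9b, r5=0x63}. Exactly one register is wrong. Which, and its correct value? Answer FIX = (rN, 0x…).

FIX = (r5, 0xe5)

0: ✓ CMP  NZCV=0000
1: ✓ MOVGE  r4←0x9b
2: · MOVEQ
3: ✓ CMP  NZCV=1000
4: ✓ ADDLT  r1←0x5a
5: · SUBCS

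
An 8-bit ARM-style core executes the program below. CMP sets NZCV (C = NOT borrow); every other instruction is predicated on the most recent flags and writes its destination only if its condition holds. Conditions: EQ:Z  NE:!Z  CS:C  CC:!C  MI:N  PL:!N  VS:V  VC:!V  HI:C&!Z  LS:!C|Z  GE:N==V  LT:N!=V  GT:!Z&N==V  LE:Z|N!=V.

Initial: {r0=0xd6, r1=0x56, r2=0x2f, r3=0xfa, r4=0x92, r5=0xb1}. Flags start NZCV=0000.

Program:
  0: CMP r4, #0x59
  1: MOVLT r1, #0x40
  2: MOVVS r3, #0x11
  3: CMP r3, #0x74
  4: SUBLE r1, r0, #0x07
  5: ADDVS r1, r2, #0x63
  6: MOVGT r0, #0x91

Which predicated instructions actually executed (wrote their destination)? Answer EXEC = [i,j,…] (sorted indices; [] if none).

EXEC = [1,2,4]

0: ✓ CMP  NZCV=0011
1: ✓ MOVLT  r1←0x40
2: ✓ MOVVS  r3←0x11
3: ✓ CMP  NZCV=1000
4: ✓ SUBLE  r1←0xcf
5: · ADDVS
6: · MOVGT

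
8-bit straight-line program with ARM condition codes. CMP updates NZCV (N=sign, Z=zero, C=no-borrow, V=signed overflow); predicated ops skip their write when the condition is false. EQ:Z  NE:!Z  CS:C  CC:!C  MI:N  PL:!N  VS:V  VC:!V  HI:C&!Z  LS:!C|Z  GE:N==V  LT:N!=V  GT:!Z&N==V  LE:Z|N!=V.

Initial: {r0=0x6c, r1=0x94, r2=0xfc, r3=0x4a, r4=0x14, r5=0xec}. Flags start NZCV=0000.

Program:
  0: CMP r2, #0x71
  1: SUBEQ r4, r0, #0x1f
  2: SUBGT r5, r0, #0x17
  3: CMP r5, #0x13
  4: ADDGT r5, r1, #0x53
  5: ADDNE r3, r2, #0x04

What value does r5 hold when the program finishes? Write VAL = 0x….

VAL = 0xec

[0] flags=1010 → (cmp)
[1] flags=1010 EQ?F → skip
[2] flags=1010 GT?F → skip
[3] flags=1010 → (cmp)
[4] flags=1010 GT?F → skip
[5] flags=1010 NE?T → r3=0x00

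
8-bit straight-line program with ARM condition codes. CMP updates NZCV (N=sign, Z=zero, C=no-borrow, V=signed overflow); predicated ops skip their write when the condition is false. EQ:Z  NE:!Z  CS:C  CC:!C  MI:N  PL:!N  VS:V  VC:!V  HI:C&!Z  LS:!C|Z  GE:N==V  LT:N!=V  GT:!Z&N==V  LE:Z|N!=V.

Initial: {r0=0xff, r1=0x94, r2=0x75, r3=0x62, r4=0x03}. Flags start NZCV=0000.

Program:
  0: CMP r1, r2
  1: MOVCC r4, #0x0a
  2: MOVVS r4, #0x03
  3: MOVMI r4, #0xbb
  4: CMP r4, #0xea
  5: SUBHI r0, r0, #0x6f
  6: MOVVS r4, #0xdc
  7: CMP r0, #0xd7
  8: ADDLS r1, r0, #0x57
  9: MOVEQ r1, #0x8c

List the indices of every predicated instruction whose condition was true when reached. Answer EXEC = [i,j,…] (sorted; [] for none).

[0] flags=0011 → (cmp)
[1] flags=0011 CC?F → skip
[2] flags=0011 VS?T → r4=0x03
[3] flags=0011 MI?F → skip
[4] flags=0000 → (cmp)
[5] flags=0000 HI?F → skip
[6] flags=0000 VS?F → skip
[7] flags=0010 → (cmp)
[8] flags=0010 LS?F → skip
[9] flags=0010 EQ?F → skip

EXEC = [2]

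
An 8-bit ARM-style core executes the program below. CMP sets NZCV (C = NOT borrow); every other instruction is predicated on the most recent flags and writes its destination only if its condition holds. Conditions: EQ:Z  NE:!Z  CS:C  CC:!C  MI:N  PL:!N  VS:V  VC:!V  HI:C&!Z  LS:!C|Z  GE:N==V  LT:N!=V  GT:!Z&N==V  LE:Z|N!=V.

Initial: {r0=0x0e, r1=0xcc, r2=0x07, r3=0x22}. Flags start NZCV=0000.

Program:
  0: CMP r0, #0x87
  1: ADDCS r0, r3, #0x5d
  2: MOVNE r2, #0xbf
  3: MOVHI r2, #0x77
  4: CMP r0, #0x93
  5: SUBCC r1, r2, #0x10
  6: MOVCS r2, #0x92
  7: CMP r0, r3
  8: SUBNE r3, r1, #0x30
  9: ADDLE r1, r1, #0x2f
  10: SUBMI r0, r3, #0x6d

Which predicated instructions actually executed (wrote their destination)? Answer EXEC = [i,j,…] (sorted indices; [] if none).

[0] flags=1001 → (cmp)
[1] flags=1001 CS?F → skip
[2] flags=1001 NE?T → r2=0xbf
[3] flags=1001 HI?F → skip
[4] flags=0000 → (cmp)
[5] flags=0000 CC?T → r1=0xaf
[6] flags=0000 CS?F → skip
[7] flags=1000 → (cmp)
[8] flags=1000 NE?T → r3=0x7f
[9] flags=1000 LE?T → r1=0xde
[10] flags=1000 MI?T → r0=0x12

EXEC = [2,5,8,9,10]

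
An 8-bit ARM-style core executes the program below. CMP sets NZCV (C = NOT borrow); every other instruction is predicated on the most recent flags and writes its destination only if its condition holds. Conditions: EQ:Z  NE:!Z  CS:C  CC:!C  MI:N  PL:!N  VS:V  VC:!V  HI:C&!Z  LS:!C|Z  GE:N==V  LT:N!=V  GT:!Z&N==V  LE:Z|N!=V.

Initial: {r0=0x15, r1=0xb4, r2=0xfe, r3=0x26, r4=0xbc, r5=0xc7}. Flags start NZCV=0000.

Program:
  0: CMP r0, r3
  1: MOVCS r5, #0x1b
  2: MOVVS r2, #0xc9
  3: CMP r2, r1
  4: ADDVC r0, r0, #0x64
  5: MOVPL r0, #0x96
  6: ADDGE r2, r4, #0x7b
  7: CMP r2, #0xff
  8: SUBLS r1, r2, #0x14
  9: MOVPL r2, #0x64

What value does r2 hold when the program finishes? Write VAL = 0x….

VAL = 0x64

0: ✓ CMP  NZCV=1000
1: · MOVCS
2: · MOVVS
3: ✓ CMP  NZCV=0010
4: ✓ ADDVC  r0←0x79
5: ✓ MOVPL  r0←0x96
6: ✓ ADDGE  r2←0x37
7: ✓ CMP  NZCV=0000
8: ✓ SUBLS  r1←0x23
9: ✓ MOVPL  r2←0x64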